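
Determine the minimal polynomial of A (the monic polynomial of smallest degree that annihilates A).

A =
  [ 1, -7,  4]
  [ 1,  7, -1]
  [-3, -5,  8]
x^3 - 16*x^2 + 85*x - 150

The characteristic polynomial is χ_A(x) = (x - 6)*(x - 5)^2, so the eigenvalues are known. The minimal polynomial is
  m_A(x) = Π_λ (x − λ)^{k_λ}
where k_λ is the size of the *largest* Jordan block for λ (equivalently, the smallest k with (A − λI)^k v = 0 for every generalised eigenvector v of λ).

  λ = 5: largest Jordan block has size 2, contributing (x − 5)^2
  λ = 6: largest Jordan block has size 1, contributing (x − 6)

So m_A(x) = (x - 6)*(x - 5)^2 = x^3 - 16*x^2 + 85*x - 150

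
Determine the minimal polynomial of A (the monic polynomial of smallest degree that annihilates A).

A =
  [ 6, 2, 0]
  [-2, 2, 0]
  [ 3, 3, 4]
x^2 - 8*x + 16

The characteristic polynomial is χ_A(x) = (x - 4)^3, so the eigenvalues are known. The minimal polynomial is
  m_A(x) = Π_λ (x − λ)^{k_λ}
where k_λ is the size of the *largest* Jordan block for λ (equivalently, the smallest k with (A − λI)^k v = 0 for every generalised eigenvector v of λ).

  λ = 4: largest Jordan block has size 2, contributing (x − 4)^2

So m_A(x) = (x - 4)^2 = x^2 - 8*x + 16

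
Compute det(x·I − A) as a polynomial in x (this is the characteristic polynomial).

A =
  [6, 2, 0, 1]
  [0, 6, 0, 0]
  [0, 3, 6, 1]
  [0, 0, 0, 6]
x^4 - 24*x^3 + 216*x^2 - 864*x + 1296

Expanding det(x·I − A) (e.g. by cofactor expansion or by noting that A is similar to its Jordan form J, which has the same characteristic polynomial as A) gives
  χ_A(x) = x^4 - 24*x^3 + 216*x^2 - 864*x + 1296
which factors as (x - 6)^4. The eigenvalues (with algebraic multiplicities) are λ = 6 with multiplicity 4.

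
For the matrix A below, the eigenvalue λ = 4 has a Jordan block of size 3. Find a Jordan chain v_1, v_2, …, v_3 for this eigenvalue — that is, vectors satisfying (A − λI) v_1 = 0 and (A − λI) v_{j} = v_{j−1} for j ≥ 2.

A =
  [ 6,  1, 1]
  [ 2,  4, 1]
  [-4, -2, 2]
A Jordan chain for λ = 4 of length 3:
v_1 = (2, 0, -4)ᵀ
v_2 = (2, 2, -4)ᵀ
v_3 = (1, 0, 0)ᵀ

Let N = A − (4)·I. We want v_3 with N^3 v_3 = 0 but N^2 v_3 ≠ 0; then v_{j-1} := N · v_j for j = 3, …, 2.

Pick v_3 = (1, 0, 0)ᵀ.
Then v_2 = N · v_3 = (2, 2, -4)ᵀ.
Then v_1 = N · v_2 = (2, 0, -4)ᵀ.

Sanity check: (A − (4)·I) v_1 = (0, 0, 0)ᵀ = 0. ✓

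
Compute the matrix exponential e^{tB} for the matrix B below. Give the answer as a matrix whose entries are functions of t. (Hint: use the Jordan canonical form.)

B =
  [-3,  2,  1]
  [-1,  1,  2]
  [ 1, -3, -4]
e^{tB} =
  [-t*exp(-2*t) + exp(-2*t), t^2*exp(-2*t)/2 + 2*t*exp(-2*t), t^2*exp(-2*t)/2 + t*exp(-2*t)]
  [-t*exp(-2*t), t^2*exp(-2*t)/2 + 3*t*exp(-2*t) + exp(-2*t), t^2*exp(-2*t)/2 + 2*t*exp(-2*t)]
  [t*exp(-2*t), -t^2*exp(-2*t)/2 - 3*t*exp(-2*t), -t^2*exp(-2*t)/2 - 2*t*exp(-2*t) + exp(-2*t)]

Strategy: write B = P · J · P⁻¹ where J is a Jordan canonical form, so e^{tB} = P · e^{tJ} · P⁻¹, and e^{tJ} can be computed block-by-block.

B has Jordan form
J =
  [-2,  1,  0]
  [ 0, -2,  1]
  [ 0,  0, -2]
(up to reordering of blocks).

Per-block formulas:
  For a 3×3 Jordan block J_3(-2): exp(t · J_3(-2)) = e^(-2t)·(I + t·N + (t^2/2)·N^2), where N is the 3×3 nilpotent shift.

After assembling e^{tJ} and conjugating by P, we get:

e^{tB} =
  [-t*exp(-2*t) + exp(-2*t), t^2*exp(-2*t)/2 + 2*t*exp(-2*t), t^2*exp(-2*t)/2 + t*exp(-2*t)]
  [-t*exp(-2*t), t^2*exp(-2*t)/2 + 3*t*exp(-2*t) + exp(-2*t), t^2*exp(-2*t)/2 + 2*t*exp(-2*t)]
  [t*exp(-2*t), -t^2*exp(-2*t)/2 - 3*t*exp(-2*t), -t^2*exp(-2*t)/2 - 2*t*exp(-2*t) + exp(-2*t)]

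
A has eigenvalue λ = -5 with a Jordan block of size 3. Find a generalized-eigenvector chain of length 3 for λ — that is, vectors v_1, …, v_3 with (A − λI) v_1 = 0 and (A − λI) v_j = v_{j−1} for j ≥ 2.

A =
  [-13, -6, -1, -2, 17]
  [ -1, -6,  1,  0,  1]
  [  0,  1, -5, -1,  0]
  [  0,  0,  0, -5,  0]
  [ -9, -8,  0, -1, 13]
A Jordan chain for λ = -5 of length 3:
v_1 = (2, 0, 1, 0, 1)ᵀ
v_2 = (-1, 1, 0, 0, 0)ᵀ
v_3 = (0, 0, 1, 0, 0)ᵀ

Let N = A − (-5)·I. We want v_3 with N^3 v_3 = 0 but N^2 v_3 ≠ 0; then v_{j-1} := N · v_j for j = 3, …, 2.

Pick v_3 = (0, 0, 1, 0, 0)ᵀ.
Then v_2 = N · v_3 = (-1, 1, 0, 0, 0)ᵀ.
Then v_1 = N · v_2 = (2, 0, 1, 0, 1)ᵀ.

Sanity check: (A − (-5)·I) v_1 = (0, 0, 0, 0, 0)ᵀ = 0. ✓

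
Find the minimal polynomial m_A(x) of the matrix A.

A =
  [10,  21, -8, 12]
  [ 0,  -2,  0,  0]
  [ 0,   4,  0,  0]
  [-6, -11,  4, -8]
x^4 - 12*x^2 - 16*x

The characteristic polynomial is χ_A(x) = x*(x - 4)*(x + 2)^2, so the eigenvalues are known. The minimal polynomial is
  m_A(x) = Π_λ (x − λ)^{k_λ}
where k_λ is the size of the *largest* Jordan block for λ (equivalently, the smallest k with (A − λI)^k v = 0 for every generalised eigenvector v of λ).

  λ = -2: largest Jordan block has size 2, contributing (x + 2)^2
  λ = 0: largest Jordan block has size 1, contributing (x − 0)
  λ = 4: largest Jordan block has size 1, contributing (x − 4)

So m_A(x) = x*(x - 4)*(x + 2)^2 = x^4 - 12*x^2 - 16*x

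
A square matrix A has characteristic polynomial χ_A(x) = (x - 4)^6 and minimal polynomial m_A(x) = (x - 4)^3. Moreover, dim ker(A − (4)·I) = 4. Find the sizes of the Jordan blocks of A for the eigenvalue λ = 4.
Block sizes for λ = 4: [3, 1, 1, 1]

Step 1 — from the characteristic polynomial, algebraic multiplicity of λ = 4 is 6. From dim ker(A − (4)·I) = 4, there are exactly 4 Jordan blocks for λ = 4.
Step 2 — from the minimal polynomial, the factor (x − 4)^3 tells us the largest block for λ = 4 has size 3.
Step 3 — with total size 6, 4 blocks, and largest block 3, the block sizes (in nonincreasing order) are [3, 1, 1, 1].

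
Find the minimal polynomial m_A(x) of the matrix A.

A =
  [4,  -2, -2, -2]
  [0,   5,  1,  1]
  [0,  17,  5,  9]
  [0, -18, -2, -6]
x^3 - 4*x^2 - 16*x + 64

The characteristic polynomial is χ_A(x) = (x - 4)^3*(x + 4), so the eigenvalues are known. The minimal polynomial is
  m_A(x) = Π_λ (x − λ)^{k_λ}
where k_λ is the size of the *largest* Jordan block for λ (equivalently, the smallest k with (A − λI)^k v = 0 for every generalised eigenvector v of λ).

  λ = -4: largest Jordan block has size 1, contributing (x + 4)
  λ = 4: largest Jordan block has size 2, contributing (x − 4)^2

So m_A(x) = (x - 4)^2*(x + 4) = x^3 - 4*x^2 - 16*x + 64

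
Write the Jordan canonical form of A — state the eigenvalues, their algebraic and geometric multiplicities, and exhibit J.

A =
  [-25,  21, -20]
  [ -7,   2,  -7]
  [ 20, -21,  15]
J_2(-5) ⊕ J_1(2)

The characteristic polynomial is
  det(x·I − A) = x^3 + 8*x^2 + 5*x - 50 = (x - 2)*(x + 5)^2

Eigenvalues and multiplicities (the geometric multiplicity of λ is n − rank(A − λI), which equals the number of Jordan blocks for λ):
  λ = -5: algebraic multiplicity = 2, geometric multiplicity = 1
  λ = 2: algebraic multiplicity = 1, geometric multiplicity = 1

Determining the block sizes for each eigenvalue:
  λ = -5: one block (gm = 1), so the single block has size am = 2 → block sizes [2]
  λ = 2: one block (gm = 1), so the single block has size am = 1 → block sizes [1]

Assembling the blocks gives a Jordan form
J =
  [-5,  1, 0]
  [ 0, -5, 0]
  [ 0,  0, 2]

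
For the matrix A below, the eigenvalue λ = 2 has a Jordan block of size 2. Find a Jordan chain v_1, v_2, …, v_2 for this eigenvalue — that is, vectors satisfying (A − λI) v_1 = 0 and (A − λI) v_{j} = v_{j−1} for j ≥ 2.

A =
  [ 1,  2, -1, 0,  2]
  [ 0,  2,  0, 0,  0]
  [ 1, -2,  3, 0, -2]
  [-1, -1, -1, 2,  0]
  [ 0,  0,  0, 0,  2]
A Jordan chain for λ = 2 of length 2:
v_1 = (-1, 0, 1, -1, 0)ᵀ
v_2 = (1, 0, 0, 0, 0)ᵀ

Let N = A − (2)·I. We want v_2 with N^2 v_2 = 0 but N^1 v_2 ≠ 0; then v_{j-1} := N · v_j for j = 2, …, 2.

Pick v_2 = (1, 0, 0, 0, 0)ᵀ.
Then v_1 = N · v_2 = (-1, 0, 1, -1, 0)ᵀ.

Sanity check: (A − (2)·I) v_1 = (0, 0, 0, 0, 0)ᵀ = 0. ✓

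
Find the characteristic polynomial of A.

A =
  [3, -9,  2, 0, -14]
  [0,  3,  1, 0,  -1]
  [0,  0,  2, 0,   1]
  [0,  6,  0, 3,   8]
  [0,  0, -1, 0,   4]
x^5 - 15*x^4 + 90*x^3 - 270*x^2 + 405*x - 243

Expanding det(x·I − A) (e.g. by cofactor expansion or by noting that A is similar to its Jordan form J, which has the same characteristic polynomial as A) gives
  χ_A(x) = x^5 - 15*x^4 + 90*x^3 - 270*x^2 + 405*x - 243
which factors as (x - 3)^5. The eigenvalues (with algebraic multiplicities) are λ = 3 with multiplicity 5.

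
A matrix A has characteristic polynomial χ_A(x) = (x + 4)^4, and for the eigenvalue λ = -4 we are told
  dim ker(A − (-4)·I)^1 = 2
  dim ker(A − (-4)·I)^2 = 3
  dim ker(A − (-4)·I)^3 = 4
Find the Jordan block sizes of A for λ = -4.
Block sizes for λ = -4: [3, 1]

From the dimensions of kernels of powers, the number of Jordan blocks of size at least j is d_j − d_{j−1} where d_j = dim ker(N^j) (with d_0 = 0). Computing the differences gives [2, 1, 1].
The number of blocks of size exactly k is (#blocks of size ≥ k) − (#blocks of size ≥ k + 1), so the partition is: 1 block(s) of size 1, 1 block(s) of size 3.
In nonincreasing order the block sizes are [3, 1].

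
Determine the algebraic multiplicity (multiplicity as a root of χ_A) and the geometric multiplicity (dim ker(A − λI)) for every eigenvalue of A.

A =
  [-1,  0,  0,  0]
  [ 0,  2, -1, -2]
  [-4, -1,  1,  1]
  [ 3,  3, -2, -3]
λ = -1: alg = 1, geom = 1; λ = 0: alg = 3, geom = 1

Step 1 — factor the characteristic polynomial to read off the algebraic multiplicities:
  χ_A(x) = x^3*(x + 1)

Step 2 — compute geometric multiplicities via the rank-nullity identity g(λ) = n − rank(A − λI):
  rank(A − (-1)·I) = 3, so dim ker(A − (-1)·I) = n − 3 = 1
  rank(A − (0)·I) = 3, so dim ker(A − (0)·I) = n − 3 = 1

Summary:
  λ = -1: algebraic multiplicity = 1, geometric multiplicity = 1
  λ = 0: algebraic multiplicity = 3, geometric multiplicity = 1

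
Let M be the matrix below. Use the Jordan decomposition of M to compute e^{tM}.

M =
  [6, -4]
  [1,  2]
e^{tM} =
  [2*t*exp(4*t) + exp(4*t), -4*t*exp(4*t)]
  [t*exp(4*t), -2*t*exp(4*t) + exp(4*t)]

Strategy: write M = P · J · P⁻¹ where J is a Jordan canonical form, so e^{tM} = P · e^{tJ} · P⁻¹, and e^{tJ} can be computed block-by-block.

M has Jordan form
J =
  [4, 1]
  [0, 4]
(up to reordering of blocks).

Per-block formulas:
  For a 2×2 Jordan block J_2(4): exp(t · J_2(4)) = e^(4t)·(I + t·N), where N is the 2×2 nilpotent shift.

After assembling e^{tJ} and conjugating by P, we get:

e^{tM} =
  [2*t*exp(4*t) + exp(4*t), -4*t*exp(4*t)]
  [t*exp(4*t), -2*t*exp(4*t) + exp(4*t)]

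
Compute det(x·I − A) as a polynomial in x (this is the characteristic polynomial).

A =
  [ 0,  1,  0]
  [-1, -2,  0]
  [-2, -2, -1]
x^3 + 3*x^2 + 3*x + 1

Expanding det(x·I − A) (e.g. by cofactor expansion or by noting that A is similar to its Jordan form J, which has the same characteristic polynomial as A) gives
  χ_A(x) = x^3 + 3*x^2 + 3*x + 1
which factors as (x + 1)^3. The eigenvalues (with algebraic multiplicities) are λ = -1 with multiplicity 3.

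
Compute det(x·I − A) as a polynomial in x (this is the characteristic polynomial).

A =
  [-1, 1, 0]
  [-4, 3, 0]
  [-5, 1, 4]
x^3 - 6*x^2 + 9*x - 4

Expanding det(x·I − A) (e.g. by cofactor expansion or by noting that A is similar to its Jordan form J, which has the same characteristic polynomial as A) gives
  χ_A(x) = x^3 - 6*x^2 + 9*x - 4
which factors as (x - 4)*(x - 1)^2. The eigenvalues (with algebraic multiplicities) are λ = 1 with multiplicity 2, λ = 4 with multiplicity 1.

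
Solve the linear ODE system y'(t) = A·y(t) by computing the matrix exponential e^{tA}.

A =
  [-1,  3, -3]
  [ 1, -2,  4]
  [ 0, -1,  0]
e^{tA} =
  [3*t^2*exp(-t)/2 + exp(-t), 3*t*exp(-t), 9*t^2*exp(-t)/2 - 3*t*exp(-t)]
  [-t^2*exp(-t)/2 + t*exp(-t), -t*exp(-t) + exp(-t), -3*t^2*exp(-t)/2 + 4*t*exp(-t)]
  [-t^2*exp(-t)/2, -t*exp(-t), -3*t^2*exp(-t)/2 + t*exp(-t) + exp(-t)]

Strategy: write A = P · J · P⁻¹ where J is a Jordan canonical form, so e^{tA} = P · e^{tJ} · P⁻¹, and e^{tJ} can be computed block-by-block.

A has Jordan form
J =
  [-1,  1,  0]
  [ 0, -1,  1]
  [ 0,  0, -1]
(up to reordering of blocks).

Per-block formulas:
  For a 3×3 Jordan block J_3(-1): exp(t · J_3(-1)) = e^(-1t)·(I + t·N + (t^2/2)·N^2), where N is the 3×3 nilpotent shift.

After assembling e^{tJ} and conjugating by P, we get:

e^{tA} =
  [3*t^2*exp(-t)/2 + exp(-t), 3*t*exp(-t), 9*t^2*exp(-t)/2 - 3*t*exp(-t)]
  [-t^2*exp(-t)/2 + t*exp(-t), -t*exp(-t) + exp(-t), -3*t^2*exp(-t)/2 + 4*t*exp(-t)]
  [-t^2*exp(-t)/2, -t*exp(-t), -3*t^2*exp(-t)/2 + t*exp(-t) + exp(-t)]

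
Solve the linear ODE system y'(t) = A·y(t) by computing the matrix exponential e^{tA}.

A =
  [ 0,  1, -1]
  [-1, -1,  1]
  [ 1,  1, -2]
e^{tA} =
  [-t^2*exp(-t)/2 + t*exp(-t) + exp(-t), t*exp(-t), t^2*exp(-t)/2 - t*exp(-t)]
  [-t*exp(-t), exp(-t), t*exp(-t)]
  [-t^2*exp(-t)/2 + t*exp(-t), t*exp(-t), t^2*exp(-t)/2 - t*exp(-t) + exp(-t)]

Strategy: write A = P · J · P⁻¹ where J is a Jordan canonical form, so e^{tA} = P · e^{tJ} · P⁻¹, and e^{tJ} can be computed block-by-block.

A has Jordan form
J =
  [-1,  1,  0]
  [ 0, -1,  1]
  [ 0,  0, -1]
(up to reordering of blocks).

Per-block formulas:
  For a 3×3 Jordan block J_3(-1): exp(t · J_3(-1)) = e^(-1t)·(I + t·N + (t^2/2)·N^2), where N is the 3×3 nilpotent shift.

After assembling e^{tJ} and conjugating by P, we get:

e^{tA} =
  [-t^2*exp(-t)/2 + t*exp(-t) + exp(-t), t*exp(-t), t^2*exp(-t)/2 - t*exp(-t)]
  [-t*exp(-t), exp(-t), t*exp(-t)]
  [-t^2*exp(-t)/2 + t*exp(-t), t*exp(-t), t^2*exp(-t)/2 - t*exp(-t) + exp(-t)]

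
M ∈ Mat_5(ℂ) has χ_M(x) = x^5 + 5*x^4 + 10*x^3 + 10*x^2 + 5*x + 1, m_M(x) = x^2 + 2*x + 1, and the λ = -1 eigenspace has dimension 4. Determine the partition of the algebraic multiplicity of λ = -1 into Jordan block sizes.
Block sizes for λ = -1: [2, 1, 1, 1]

Step 1 — from the characteristic polynomial, algebraic multiplicity of λ = -1 is 5. From dim ker(M − (-1)·I) = 4, there are exactly 4 Jordan blocks for λ = -1.
Step 2 — from the minimal polynomial, the factor (x + 1)^2 tells us the largest block for λ = -1 has size 2.
Step 3 — with total size 5, 4 blocks, and largest block 2, the block sizes (in nonincreasing order) are [2, 1, 1, 1].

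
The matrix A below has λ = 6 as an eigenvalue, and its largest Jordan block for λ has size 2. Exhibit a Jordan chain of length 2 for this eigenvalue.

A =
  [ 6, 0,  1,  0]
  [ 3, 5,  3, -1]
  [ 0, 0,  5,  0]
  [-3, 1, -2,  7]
A Jordan chain for λ = 6 of length 2:
v_1 = (0, 3, 0, -3)ᵀ
v_2 = (1, 0, 0, 0)ᵀ

Let N = A − (6)·I. We want v_2 with N^2 v_2 = 0 but N^1 v_2 ≠ 0; then v_{j-1} := N · v_j for j = 2, …, 2.

Pick v_2 = (1, 0, 0, 0)ᵀ.
Then v_1 = N · v_2 = (0, 3, 0, -3)ᵀ.

Sanity check: (A − (6)·I) v_1 = (0, 0, 0, 0)ᵀ = 0. ✓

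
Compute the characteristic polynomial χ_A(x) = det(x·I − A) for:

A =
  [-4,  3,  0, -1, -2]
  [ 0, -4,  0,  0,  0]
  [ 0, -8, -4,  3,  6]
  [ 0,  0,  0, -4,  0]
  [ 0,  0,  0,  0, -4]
x^5 + 20*x^4 + 160*x^3 + 640*x^2 + 1280*x + 1024

Expanding det(x·I − A) (e.g. by cofactor expansion or by noting that A is similar to its Jordan form J, which has the same characteristic polynomial as A) gives
  χ_A(x) = x^5 + 20*x^4 + 160*x^3 + 640*x^2 + 1280*x + 1024
which factors as (x + 4)^5. The eigenvalues (with algebraic multiplicities) are λ = -4 with multiplicity 5.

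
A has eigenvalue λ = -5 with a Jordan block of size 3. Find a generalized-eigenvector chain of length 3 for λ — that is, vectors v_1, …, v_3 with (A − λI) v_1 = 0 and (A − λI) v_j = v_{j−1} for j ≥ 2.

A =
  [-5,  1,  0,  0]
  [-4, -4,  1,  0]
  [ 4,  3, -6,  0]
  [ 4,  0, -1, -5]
A Jordan chain for λ = -5 of length 3:
v_1 = (-4, 0, -16, -4)ᵀ
v_2 = (0, -4, 4, 4)ᵀ
v_3 = (1, 0, 0, 0)ᵀ

Let N = A − (-5)·I. We want v_3 with N^3 v_3 = 0 but N^2 v_3 ≠ 0; then v_{j-1} := N · v_j for j = 3, …, 2.

Pick v_3 = (1, 0, 0, 0)ᵀ.
Then v_2 = N · v_3 = (0, -4, 4, 4)ᵀ.
Then v_1 = N · v_2 = (-4, 0, -16, -4)ᵀ.

Sanity check: (A − (-5)·I) v_1 = (0, 0, 0, 0)ᵀ = 0. ✓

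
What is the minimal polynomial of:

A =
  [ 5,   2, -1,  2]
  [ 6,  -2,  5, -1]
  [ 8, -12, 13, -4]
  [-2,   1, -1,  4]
x^2 - 10*x + 25

The characteristic polynomial is χ_A(x) = (x - 5)^4, so the eigenvalues are known. The minimal polynomial is
  m_A(x) = Π_λ (x − λ)^{k_λ}
where k_λ is the size of the *largest* Jordan block for λ (equivalently, the smallest k with (A − λI)^k v = 0 for every generalised eigenvector v of λ).

  λ = 5: largest Jordan block has size 2, contributing (x − 5)^2

So m_A(x) = (x - 5)^2 = x^2 - 10*x + 25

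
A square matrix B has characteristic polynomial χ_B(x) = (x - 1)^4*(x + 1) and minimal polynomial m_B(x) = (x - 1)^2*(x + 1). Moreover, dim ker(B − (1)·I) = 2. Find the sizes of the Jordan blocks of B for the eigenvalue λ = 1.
Block sizes for λ = 1: [2, 2]

Step 1 — from the characteristic polynomial, algebraic multiplicity of λ = 1 is 4. From dim ker(B − (1)·I) = 2, there are exactly 2 Jordan blocks for λ = 1.
Step 2 — from the minimal polynomial, the factor (x − 1)^2 tells us the largest block for λ = 1 has size 2.
Step 3 — with total size 4, 2 blocks, and largest block 2, the block sizes (in nonincreasing order) are [2, 2].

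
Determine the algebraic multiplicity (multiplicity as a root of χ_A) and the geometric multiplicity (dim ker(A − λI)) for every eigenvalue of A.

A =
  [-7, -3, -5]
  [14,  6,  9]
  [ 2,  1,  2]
λ = -1: alg = 1, geom = 1; λ = 1: alg = 2, geom = 1

Step 1 — factor the characteristic polynomial to read off the algebraic multiplicities:
  χ_A(x) = (x - 1)^2*(x + 1)

Step 2 — compute geometric multiplicities via the rank-nullity identity g(λ) = n − rank(A − λI):
  rank(A − (-1)·I) = 2, so dim ker(A − (-1)·I) = n − 2 = 1
  rank(A − (1)·I) = 2, so dim ker(A − (1)·I) = n − 2 = 1

Summary:
  λ = -1: algebraic multiplicity = 1, geometric multiplicity = 1
  λ = 1: algebraic multiplicity = 2, geometric multiplicity = 1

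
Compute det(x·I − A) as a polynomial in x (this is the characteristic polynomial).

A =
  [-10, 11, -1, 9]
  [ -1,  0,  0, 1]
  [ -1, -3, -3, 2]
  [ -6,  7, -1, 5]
x^4 + 8*x^3 + 24*x^2 + 32*x + 16

Expanding det(x·I − A) (e.g. by cofactor expansion or by noting that A is similar to its Jordan form J, which has the same characteristic polynomial as A) gives
  χ_A(x) = x^4 + 8*x^3 + 24*x^2 + 32*x + 16
which factors as (x + 2)^4. The eigenvalues (with algebraic multiplicities) are λ = -2 with multiplicity 4.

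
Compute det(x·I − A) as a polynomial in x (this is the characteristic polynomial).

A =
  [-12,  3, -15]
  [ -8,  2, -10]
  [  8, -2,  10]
x^3

Expanding det(x·I − A) (e.g. by cofactor expansion or by noting that A is similar to its Jordan form J, which has the same characteristic polynomial as A) gives
  χ_A(x) = x^3
which factors as x^3. The eigenvalues (with algebraic multiplicities) are λ = 0 with multiplicity 3.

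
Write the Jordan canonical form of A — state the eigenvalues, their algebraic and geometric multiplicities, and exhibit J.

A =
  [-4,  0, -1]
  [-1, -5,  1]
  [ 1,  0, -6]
J_2(-5) ⊕ J_1(-5)

The characteristic polynomial is
  det(x·I − A) = x^3 + 15*x^2 + 75*x + 125 = (x + 5)^3

Eigenvalues and multiplicities (the geometric multiplicity of λ is n − rank(A − λI), which equals the number of Jordan blocks for λ):
  λ = -5: algebraic multiplicity = 3, geometric multiplicity = 2

Determining the block sizes for each eigenvalue:
  λ = -5: 2 blocks summing to 3 forces exactly one block of size 2 and the rest size 1 → block sizes [2, 1]

Assembling the blocks gives a Jordan form
J =
  [-5,  1,  0]
  [ 0, -5,  0]
  [ 0,  0, -5]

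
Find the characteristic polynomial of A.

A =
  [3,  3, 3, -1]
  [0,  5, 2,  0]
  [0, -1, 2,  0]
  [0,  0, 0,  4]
x^4 - 14*x^3 + 73*x^2 - 168*x + 144

Expanding det(x·I − A) (e.g. by cofactor expansion or by noting that A is similar to its Jordan form J, which has the same characteristic polynomial as A) gives
  χ_A(x) = x^4 - 14*x^3 + 73*x^2 - 168*x + 144
which factors as (x - 4)^2*(x - 3)^2. The eigenvalues (with algebraic multiplicities) are λ = 3 with multiplicity 2, λ = 4 with multiplicity 2.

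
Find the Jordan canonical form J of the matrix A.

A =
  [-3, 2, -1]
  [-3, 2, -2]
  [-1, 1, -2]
J_3(-1)

The characteristic polynomial is
  det(x·I − A) = x^3 + 3*x^2 + 3*x + 1 = (x + 1)^3

Eigenvalues and multiplicities (the geometric multiplicity of λ is n − rank(A − λI), which equals the number of Jordan blocks for λ):
  λ = -1: algebraic multiplicity = 3, geometric multiplicity = 1

Determining the block sizes for each eigenvalue:
  λ = -1: one block (gm = 1), so the single block has size am = 3 → block sizes [3]

Assembling the blocks gives a Jordan form
J =
  [-1,  1,  0]
  [ 0, -1,  1]
  [ 0,  0, -1]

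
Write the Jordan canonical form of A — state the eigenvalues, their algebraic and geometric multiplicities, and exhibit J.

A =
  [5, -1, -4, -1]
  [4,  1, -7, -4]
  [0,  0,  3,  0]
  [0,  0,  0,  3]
J_3(3) ⊕ J_1(3)

The characteristic polynomial is
  det(x·I − A) = x^4 - 12*x^3 + 54*x^2 - 108*x + 81 = (x - 3)^4

Eigenvalues and multiplicities (the geometric multiplicity of λ is n − rank(A − λI), which equals the number of Jordan blocks for λ):
  λ = 3: algebraic multiplicity = 4, geometric multiplicity = 2

Determining the block sizes for each eigenvalue:
  λ = 3: with am = 4 and gm = 2, the partition is not yet determined (e.g. several partitions of 4 into 2 parts exist). Let N = A − (3)·I. Computing rank(N^1) = 2, rank(N^2) = 1, rank(N^3) = 0; the number of blocks of size ≥ j is rank(N^{j−1}) − rank(N^j), giving [2, 1, 1]. So we have 1 block(s) of size 3, 1 block(s) of size 1 → block sizes [3, 1]

Assembling the blocks gives a Jordan form
J =
  [3, 1, 0, 0]
  [0, 3, 1, 0]
  [0, 0, 3, 0]
  [0, 0, 0, 3]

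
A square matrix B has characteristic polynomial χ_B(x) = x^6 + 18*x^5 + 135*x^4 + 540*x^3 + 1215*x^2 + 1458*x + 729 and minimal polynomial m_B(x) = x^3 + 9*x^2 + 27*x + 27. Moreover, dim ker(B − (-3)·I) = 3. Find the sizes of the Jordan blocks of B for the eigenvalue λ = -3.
Block sizes for λ = -3: [3, 2, 1]

Step 1 — from the characteristic polynomial, algebraic multiplicity of λ = -3 is 6. From dim ker(B − (-3)·I) = 3, there are exactly 3 Jordan blocks for λ = -3.
Step 2 — from the minimal polynomial, the factor (x + 3)^3 tells us the largest block for λ = -3 has size 3.
Step 3 — with total size 6, 3 blocks, and largest block 3, the block sizes (in nonincreasing order) are [3, 2, 1].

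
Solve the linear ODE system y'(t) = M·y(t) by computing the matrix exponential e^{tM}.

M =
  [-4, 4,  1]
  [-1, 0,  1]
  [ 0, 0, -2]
e^{tM} =
  [-2*t*exp(-2*t) + exp(-2*t), 4*t*exp(-2*t), t^2*exp(-2*t) + t*exp(-2*t)]
  [-t*exp(-2*t), 2*t*exp(-2*t) + exp(-2*t), t^2*exp(-2*t)/2 + t*exp(-2*t)]
  [0, 0, exp(-2*t)]

Strategy: write M = P · J · P⁻¹ where J is a Jordan canonical form, so e^{tM} = P · e^{tJ} · P⁻¹, and e^{tJ} can be computed block-by-block.

M has Jordan form
J =
  [-2,  1,  0]
  [ 0, -2,  1]
  [ 0,  0, -2]
(up to reordering of blocks).

Per-block formulas:
  For a 3×3 Jordan block J_3(-2): exp(t · J_3(-2)) = e^(-2t)·(I + t·N + (t^2/2)·N^2), where N is the 3×3 nilpotent shift.

After assembling e^{tJ} and conjugating by P, we get:

e^{tM} =
  [-2*t*exp(-2*t) + exp(-2*t), 4*t*exp(-2*t), t^2*exp(-2*t) + t*exp(-2*t)]
  [-t*exp(-2*t), 2*t*exp(-2*t) + exp(-2*t), t^2*exp(-2*t)/2 + t*exp(-2*t)]
  [0, 0, exp(-2*t)]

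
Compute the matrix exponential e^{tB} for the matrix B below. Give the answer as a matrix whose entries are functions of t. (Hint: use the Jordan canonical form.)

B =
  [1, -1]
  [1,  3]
e^{tB} =
  [-t*exp(2*t) + exp(2*t), -t*exp(2*t)]
  [t*exp(2*t), t*exp(2*t) + exp(2*t)]

Strategy: write B = P · J · P⁻¹ where J is a Jordan canonical form, so e^{tB} = P · e^{tJ} · P⁻¹, and e^{tJ} can be computed block-by-block.

B has Jordan form
J =
  [2, 1]
  [0, 2]
(up to reordering of blocks).

Per-block formulas:
  For a 2×2 Jordan block J_2(2): exp(t · J_2(2)) = e^(2t)·(I + t·N), where N is the 2×2 nilpotent shift.

After assembling e^{tJ} and conjugating by P, we get:

e^{tB} =
  [-t*exp(2*t) + exp(2*t), -t*exp(2*t)]
  [t*exp(2*t), t*exp(2*t) + exp(2*t)]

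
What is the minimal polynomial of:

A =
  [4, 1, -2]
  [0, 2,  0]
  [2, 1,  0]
x^2 - 4*x + 4

The characteristic polynomial is χ_A(x) = (x - 2)^3, so the eigenvalues are known. The minimal polynomial is
  m_A(x) = Π_λ (x − λ)^{k_λ}
where k_λ is the size of the *largest* Jordan block for λ (equivalently, the smallest k with (A − λI)^k v = 0 for every generalised eigenvector v of λ).

  λ = 2: largest Jordan block has size 2, contributing (x − 2)^2

So m_A(x) = (x - 2)^2 = x^2 - 4*x + 4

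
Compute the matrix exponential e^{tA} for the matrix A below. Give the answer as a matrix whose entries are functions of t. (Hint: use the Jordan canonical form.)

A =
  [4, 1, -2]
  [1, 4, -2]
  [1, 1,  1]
e^{tA} =
  [t*exp(3*t) + exp(3*t), t*exp(3*t), -2*t*exp(3*t)]
  [t*exp(3*t), t*exp(3*t) + exp(3*t), -2*t*exp(3*t)]
  [t*exp(3*t), t*exp(3*t), -2*t*exp(3*t) + exp(3*t)]

Strategy: write A = P · J · P⁻¹ where J is a Jordan canonical form, so e^{tA} = P · e^{tJ} · P⁻¹, and e^{tJ} can be computed block-by-block.

A has Jordan form
J =
  [3, 1, 0]
  [0, 3, 0]
  [0, 0, 3]
(up to reordering of blocks).

Per-block formulas:
  For a 2×2 Jordan block J_2(3): exp(t · J_2(3)) = e^(3t)·(I + t·N), where N is the 2×2 nilpotent shift.
  For a 1×1 block at λ = 3: exp(t · [3]) = [e^(3t)].

After assembling e^{tJ} and conjugating by P, we get:

e^{tA} =
  [t*exp(3*t) + exp(3*t), t*exp(3*t), -2*t*exp(3*t)]
  [t*exp(3*t), t*exp(3*t) + exp(3*t), -2*t*exp(3*t)]
  [t*exp(3*t), t*exp(3*t), -2*t*exp(3*t) + exp(3*t)]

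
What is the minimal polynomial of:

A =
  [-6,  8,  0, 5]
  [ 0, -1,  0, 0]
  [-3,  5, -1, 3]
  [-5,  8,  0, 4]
x^2 + 2*x + 1

The characteristic polynomial is χ_A(x) = (x + 1)^4, so the eigenvalues are known. The minimal polynomial is
  m_A(x) = Π_λ (x − λ)^{k_λ}
where k_λ is the size of the *largest* Jordan block for λ (equivalently, the smallest k with (A − λI)^k v = 0 for every generalised eigenvector v of λ).

  λ = -1: largest Jordan block has size 2, contributing (x + 1)^2

So m_A(x) = (x + 1)^2 = x^2 + 2*x + 1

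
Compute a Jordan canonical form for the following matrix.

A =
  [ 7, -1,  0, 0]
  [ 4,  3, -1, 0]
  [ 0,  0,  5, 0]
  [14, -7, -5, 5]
J_3(5) ⊕ J_1(5)

The characteristic polynomial is
  det(x·I − A) = x^4 - 20*x^3 + 150*x^2 - 500*x + 625 = (x - 5)^4

Eigenvalues and multiplicities (the geometric multiplicity of λ is n − rank(A − λI), which equals the number of Jordan blocks for λ):
  λ = 5: algebraic multiplicity = 4, geometric multiplicity = 2

Determining the block sizes for each eigenvalue:
  λ = 5: with am = 4 and gm = 2, the partition is not yet determined (e.g. several partitions of 4 into 2 parts exist). Let N = A − (5)·I. Computing rank(N^1) = 2, rank(N^2) = 1, rank(N^3) = 0; the number of blocks of size ≥ j is rank(N^{j−1}) − rank(N^j), giving [2, 1, 1]. So we have 1 block(s) of size 3, 1 block(s) of size 1 → block sizes [3, 1]

Assembling the blocks gives a Jordan form
J =
  [5, 1, 0, 0]
  [0, 5, 1, 0]
  [0, 0, 5, 0]
  [0, 0, 0, 5]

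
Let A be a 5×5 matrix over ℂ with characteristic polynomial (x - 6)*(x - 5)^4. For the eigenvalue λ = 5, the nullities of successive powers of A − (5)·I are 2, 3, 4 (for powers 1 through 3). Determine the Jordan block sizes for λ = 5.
Block sizes for λ = 5: [3, 1]

From the dimensions of kernels of powers, the number of Jordan blocks of size at least j is d_j − d_{j−1} where d_j = dim ker(N^j) (with d_0 = 0). Computing the differences gives [2, 1, 1].
The number of blocks of size exactly k is (#blocks of size ≥ k) − (#blocks of size ≥ k + 1), so the partition is: 1 block(s) of size 1, 1 block(s) of size 3.
In nonincreasing order the block sizes are [3, 1].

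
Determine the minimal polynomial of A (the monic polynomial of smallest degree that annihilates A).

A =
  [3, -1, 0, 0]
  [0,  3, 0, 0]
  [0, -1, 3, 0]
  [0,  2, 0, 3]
x^2 - 6*x + 9

The characteristic polynomial is χ_A(x) = (x - 3)^4, so the eigenvalues are known. The minimal polynomial is
  m_A(x) = Π_λ (x − λ)^{k_λ}
where k_λ is the size of the *largest* Jordan block for λ (equivalently, the smallest k with (A − λI)^k v = 0 for every generalised eigenvector v of λ).

  λ = 3: largest Jordan block has size 2, contributing (x − 3)^2

So m_A(x) = (x - 3)^2 = x^2 - 6*x + 9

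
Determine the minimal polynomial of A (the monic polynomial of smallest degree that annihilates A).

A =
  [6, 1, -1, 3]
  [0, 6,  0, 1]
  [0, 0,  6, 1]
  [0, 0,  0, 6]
x^2 - 12*x + 36

The characteristic polynomial is χ_A(x) = (x - 6)^4, so the eigenvalues are known. The minimal polynomial is
  m_A(x) = Π_λ (x − λ)^{k_λ}
where k_λ is the size of the *largest* Jordan block for λ (equivalently, the smallest k with (A − λI)^k v = 0 for every generalised eigenvector v of λ).

  λ = 6: largest Jordan block has size 2, contributing (x − 6)^2

So m_A(x) = (x - 6)^2 = x^2 - 12*x + 36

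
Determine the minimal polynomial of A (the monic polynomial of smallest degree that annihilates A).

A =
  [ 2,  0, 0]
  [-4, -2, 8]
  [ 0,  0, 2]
x^2 - 4

The characteristic polynomial is χ_A(x) = (x - 2)^2*(x + 2), so the eigenvalues are known. The minimal polynomial is
  m_A(x) = Π_λ (x − λ)^{k_λ}
where k_λ is the size of the *largest* Jordan block for λ (equivalently, the smallest k with (A − λI)^k v = 0 for every generalised eigenvector v of λ).

  λ = -2: largest Jordan block has size 1, contributing (x + 2)
  λ = 2: largest Jordan block has size 1, contributing (x − 2)

So m_A(x) = (x - 2)*(x + 2) = x^2 - 4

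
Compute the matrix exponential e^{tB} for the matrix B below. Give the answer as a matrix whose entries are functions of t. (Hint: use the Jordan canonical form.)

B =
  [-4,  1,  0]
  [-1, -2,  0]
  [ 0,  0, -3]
e^{tB} =
  [-t*exp(-3*t) + exp(-3*t), t*exp(-3*t), 0]
  [-t*exp(-3*t), t*exp(-3*t) + exp(-3*t), 0]
  [0, 0, exp(-3*t)]

Strategy: write B = P · J · P⁻¹ where J is a Jordan canonical form, so e^{tB} = P · e^{tJ} · P⁻¹, and e^{tJ} can be computed block-by-block.

B has Jordan form
J =
  [-3,  1,  0]
  [ 0, -3,  0]
  [ 0,  0, -3]
(up to reordering of blocks).

Per-block formulas:
  For a 2×2 Jordan block J_2(-3): exp(t · J_2(-3)) = e^(-3t)·(I + t·N), where N is the 2×2 nilpotent shift.
  For a 1×1 block at λ = -3: exp(t · [-3]) = [e^(-3t)].

After assembling e^{tJ} and conjugating by P, we get:

e^{tB} =
  [-t*exp(-3*t) + exp(-3*t), t*exp(-3*t), 0]
  [-t*exp(-3*t), t*exp(-3*t) + exp(-3*t), 0]
  [0, 0, exp(-3*t)]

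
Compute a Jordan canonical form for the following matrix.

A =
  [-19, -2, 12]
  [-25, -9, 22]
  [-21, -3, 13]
J_3(-5)

The characteristic polynomial is
  det(x·I − A) = x^3 + 15*x^2 + 75*x + 125 = (x + 5)^3

Eigenvalues and multiplicities (the geometric multiplicity of λ is n − rank(A − λI), which equals the number of Jordan blocks for λ):
  λ = -5: algebraic multiplicity = 3, geometric multiplicity = 1

Determining the block sizes for each eigenvalue:
  λ = -5: one block (gm = 1), so the single block has size am = 3 → block sizes [3]

Assembling the blocks gives a Jordan form
J =
  [-5,  1,  0]
  [ 0, -5,  1]
  [ 0,  0, -5]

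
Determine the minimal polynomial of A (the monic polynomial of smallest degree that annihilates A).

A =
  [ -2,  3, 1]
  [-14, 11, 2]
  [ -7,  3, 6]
x^2 - 10*x + 25

The characteristic polynomial is χ_A(x) = (x - 5)^3, so the eigenvalues are known. The minimal polynomial is
  m_A(x) = Π_λ (x − λ)^{k_λ}
where k_λ is the size of the *largest* Jordan block for λ (equivalently, the smallest k with (A − λI)^k v = 0 for every generalised eigenvector v of λ).

  λ = 5: largest Jordan block has size 2, contributing (x − 5)^2

So m_A(x) = (x - 5)^2 = x^2 - 10*x + 25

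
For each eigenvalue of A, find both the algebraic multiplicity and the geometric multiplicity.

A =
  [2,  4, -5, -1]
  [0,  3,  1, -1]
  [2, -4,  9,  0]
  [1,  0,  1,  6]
λ = 5: alg = 4, geom = 2

Step 1 — factor the characteristic polynomial to read off the algebraic multiplicities:
  χ_A(x) = (x - 5)^4

Step 2 — compute geometric multiplicities via the rank-nullity identity g(λ) = n − rank(A − λI):
  rank(A − (5)·I) = 2, so dim ker(A − (5)·I) = n − 2 = 2

Summary:
  λ = 5: algebraic multiplicity = 4, geometric multiplicity = 2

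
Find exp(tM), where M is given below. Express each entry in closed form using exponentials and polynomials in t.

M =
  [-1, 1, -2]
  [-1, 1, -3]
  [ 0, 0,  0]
e^{tM} =
  [1 - t, t, -t^2/2 - 2*t]
  [-t, t + 1, -t^2/2 - 3*t]
  [0, 0, 1]

Strategy: write M = P · J · P⁻¹ where J is a Jordan canonical form, so e^{tM} = P · e^{tJ} · P⁻¹, and e^{tJ} can be computed block-by-block.

M has Jordan form
J =
  [0, 1, 0]
  [0, 0, 1]
  [0, 0, 0]
(up to reordering of blocks).

Per-block formulas:
  For a 3×3 Jordan block J_3(0): exp(t · J_3(0)) = e^(0t)·(I + t·N + (t^2/2)·N^2), where N is the 3×3 nilpotent shift.

After assembling e^{tJ} and conjugating by P, we get:

e^{tM} =
  [1 - t, t, -t^2/2 - 2*t]
  [-t, t + 1, -t^2/2 - 3*t]
  [0, 0, 1]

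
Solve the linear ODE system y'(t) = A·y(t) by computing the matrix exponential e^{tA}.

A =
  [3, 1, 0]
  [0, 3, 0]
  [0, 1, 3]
e^{tA} =
  [exp(3*t), t*exp(3*t), 0]
  [0, exp(3*t), 0]
  [0, t*exp(3*t), exp(3*t)]

Strategy: write A = P · J · P⁻¹ where J is a Jordan canonical form, so e^{tA} = P · e^{tJ} · P⁻¹, and e^{tJ} can be computed block-by-block.

A has Jordan form
J =
  [3, 1, 0]
  [0, 3, 0]
  [0, 0, 3]
(up to reordering of blocks).

Per-block formulas:
  For a 1×1 block at λ = 3: exp(t · [3]) = [e^(3t)].
  For a 2×2 Jordan block J_2(3): exp(t · J_2(3)) = e^(3t)·(I + t·N), where N is the 2×2 nilpotent shift.

After assembling e^{tJ} and conjugating by P, we get:

e^{tA} =
  [exp(3*t), t*exp(3*t), 0]
  [0, exp(3*t), 0]
  [0, t*exp(3*t), exp(3*t)]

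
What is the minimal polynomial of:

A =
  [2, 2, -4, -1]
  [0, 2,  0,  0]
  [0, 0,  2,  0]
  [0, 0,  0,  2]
x^2 - 4*x + 4

The characteristic polynomial is χ_A(x) = (x - 2)^4, so the eigenvalues are known. The minimal polynomial is
  m_A(x) = Π_λ (x − λ)^{k_λ}
where k_λ is the size of the *largest* Jordan block for λ (equivalently, the smallest k with (A − λI)^k v = 0 for every generalised eigenvector v of λ).

  λ = 2: largest Jordan block has size 2, contributing (x − 2)^2

So m_A(x) = (x - 2)^2 = x^2 - 4*x + 4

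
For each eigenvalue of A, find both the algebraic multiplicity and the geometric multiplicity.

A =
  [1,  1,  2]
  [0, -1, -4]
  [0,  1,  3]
λ = 1: alg = 3, geom = 2

Step 1 — factor the characteristic polynomial to read off the algebraic multiplicities:
  χ_A(x) = (x - 1)^3

Step 2 — compute geometric multiplicities via the rank-nullity identity g(λ) = n − rank(A − λI):
  rank(A − (1)·I) = 1, so dim ker(A − (1)·I) = n − 1 = 2

Summary:
  λ = 1: algebraic multiplicity = 3, geometric multiplicity = 2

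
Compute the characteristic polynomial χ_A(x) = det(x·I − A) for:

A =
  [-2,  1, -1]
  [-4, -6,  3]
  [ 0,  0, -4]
x^3 + 12*x^2 + 48*x + 64

Expanding det(x·I − A) (e.g. by cofactor expansion or by noting that A is similar to its Jordan form J, which has the same characteristic polynomial as A) gives
  χ_A(x) = x^3 + 12*x^2 + 48*x + 64
which factors as (x + 4)^3. The eigenvalues (with algebraic multiplicities) are λ = -4 with multiplicity 3.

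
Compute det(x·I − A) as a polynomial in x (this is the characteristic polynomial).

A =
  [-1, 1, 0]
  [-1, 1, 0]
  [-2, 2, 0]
x^3

Expanding det(x·I − A) (e.g. by cofactor expansion or by noting that A is similar to its Jordan form J, which has the same characteristic polynomial as A) gives
  χ_A(x) = x^3
which factors as x^3. The eigenvalues (with algebraic multiplicities) are λ = 0 with multiplicity 3.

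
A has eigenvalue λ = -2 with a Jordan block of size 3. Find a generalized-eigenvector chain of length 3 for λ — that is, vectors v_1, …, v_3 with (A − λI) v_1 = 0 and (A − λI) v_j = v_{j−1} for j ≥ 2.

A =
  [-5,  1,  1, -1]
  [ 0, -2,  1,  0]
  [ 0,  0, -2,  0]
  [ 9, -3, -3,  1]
A Jordan chain for λ = -2 of length 3:
v_1 = (1, 0, 0, -3)ᵀ
v_2 = (1, 1, 0, -3)ᵀ
v_3 = (0, 0, 1, 0)ᵀ

Let N = A − (-2)·I. We want v_3 with N^3 v_3 = 0 but N^2 v_3 ≠ 0; then v_{j-1} := N · v_j for j = 3, …, 2.

Pick v_3 = (0, 0, 1, 0)ᵀ.
Then v_2 = N · v_3 = (1, 1, 0, -3)ᵀ.
Then v_1 = N · v_2 = (1, 0, 0, -3)ᵀ.

Sanity check: (A − (-2)·I) v_1 = (0, 0, 0, 0)ᵀ = 0. ✓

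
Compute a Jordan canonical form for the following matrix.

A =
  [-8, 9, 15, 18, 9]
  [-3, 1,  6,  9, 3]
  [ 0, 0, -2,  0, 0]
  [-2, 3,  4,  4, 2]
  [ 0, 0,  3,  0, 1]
J_2(-2) ⊕ J_1(-2) ⊕ J_1(1) ⊕ J_1(1)

The characteristic polynomial is
  det(x·I − A) = x^5 + 4*x^4 + x^3 - 10*x^2 - 4*x + 8 = (x - 1)^2*(x + 2)^3

Eigenvalues and multiplicities (the geometric multiplicity of λ is n − rank(A − λI), which equals the number of Jordan blocks for λ):
  λ = -2: algebraic multiplicity = 3, geometric multiplicity = 2
  λ = 1: algebraic multiplicity = 2, geometric multiplicity = 2

Determining the block sizes for each eigenvalue:
  λ = -2: 2 blocks summing to 3 forces exactly one block of size 2 and the rest size 1 → block sizes [2, 1]
  λ = 1: gm = am = 2, so every block has size 1 → block sizes [1, 1]

Assembling the blocks gives a Jordan form
J =
  [-2,  1,  0, 0, 0]
  [ 0, -2,  0, 0, 0]
  [ 0,  0, -2, 0, 0]
  [ 0,  0,  0, 1, 0]
  [ 0,  0,  0, 0, 1]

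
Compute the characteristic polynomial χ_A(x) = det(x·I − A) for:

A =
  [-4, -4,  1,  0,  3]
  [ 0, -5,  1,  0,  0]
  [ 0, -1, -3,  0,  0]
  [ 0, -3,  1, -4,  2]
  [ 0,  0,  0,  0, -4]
x^5 + 20*x^4 + 160*x^3 + 640*x^2 + 1280*x + 1024

Expanding det(x·I − A) (e.g. by cofactor expansion or by noting that A is similar to its Jordan form J, which has the same characteristic polynomial as A) gives
  χ_A(x) = x^5 + 20*x^4 + 160*x^3 + 640*x^2 + 1280*x + 1024
which factors as (x + 4)^5. The eigenvalues (with algebraic multiplicities) are λ = -4 with multiplicity 5.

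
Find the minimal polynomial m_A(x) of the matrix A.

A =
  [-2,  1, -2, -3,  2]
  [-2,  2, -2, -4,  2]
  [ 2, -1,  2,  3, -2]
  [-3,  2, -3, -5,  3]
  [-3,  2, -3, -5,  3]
x^3

The characteristic polynomial is χ_A(x) = x^5, so the eigenvalues are known. The minimal polynomial is
  m_A(x) = Π_λ (x − λ)^{k_λ}
where k_λ is the size of the *largest* Jordan block for λ (equivalently, the smallest k with (A − λI)^k v = 0 for every generalised eigenvector v of λ).

  λ = 0: largest Jordan block has size 3, contributing (x − 0)^3

So m_A(x) = x^3 = x^3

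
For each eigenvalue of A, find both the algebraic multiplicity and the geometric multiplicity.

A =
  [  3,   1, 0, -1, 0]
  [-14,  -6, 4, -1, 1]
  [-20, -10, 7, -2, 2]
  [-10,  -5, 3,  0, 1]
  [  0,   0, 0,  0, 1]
λ = 1: alg = 5, geom = 2

Step 1 — factor the characteristic polynomial to read off the algebraic multiplicities:
  χ_A(x) = (x - 1)^5

Step 2 — compute geometric multiplicities via the rank-nullity identity g(λ) = n − rank(A − λI):
  rank(A − (1)·I) = 3, so dim ker(A − (1)·I) = n − 3 = 2

Summary:
  λ = 1: algebraic multiplicity = 5, geometric multiplicity = 2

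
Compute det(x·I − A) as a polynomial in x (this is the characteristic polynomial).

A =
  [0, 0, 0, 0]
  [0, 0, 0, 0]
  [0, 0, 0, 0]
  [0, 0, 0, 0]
x^4

Expanding det(x·I − A) (e.g. by cofactor expansion or by noting that A is similar to its Jordan form J, which has the same characteristic polynomial as A) gives
  χ_A(x) = x^4
which factors as x^4. The eigenvalues (with algebraic multiplicities) are λ = 0 with multiplicity 4.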